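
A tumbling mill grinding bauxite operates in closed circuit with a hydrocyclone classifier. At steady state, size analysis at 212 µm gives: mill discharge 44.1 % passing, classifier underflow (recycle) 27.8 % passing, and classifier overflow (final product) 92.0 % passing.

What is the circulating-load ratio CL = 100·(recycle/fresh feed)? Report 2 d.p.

Two-product formula at 212 µm:
d + r·d = r·u + o → r(d−u) = o−d
r = (92.0 − 44.1)/(44.1 − 27.8) = 47.9/16.3 = 2.9387
CL = 100·r = 293.87 %

CL = 293.87 %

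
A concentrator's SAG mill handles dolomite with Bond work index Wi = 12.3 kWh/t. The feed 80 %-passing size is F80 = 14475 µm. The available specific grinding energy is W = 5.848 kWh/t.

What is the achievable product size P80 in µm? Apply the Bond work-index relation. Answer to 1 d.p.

P80 = 320.5 µm

W = 10 Wi (1/√P80 − 1/√F80)  [Bond]
1/√P80 = 1/√F80 + W/(10·Wi)
  = 5.8480/(10·12.3) + 1/√14475 = 0.047545 + 0.008312 = 0.055856
P80 = (1/0.055856)² = 17.9030² = 320.52 µm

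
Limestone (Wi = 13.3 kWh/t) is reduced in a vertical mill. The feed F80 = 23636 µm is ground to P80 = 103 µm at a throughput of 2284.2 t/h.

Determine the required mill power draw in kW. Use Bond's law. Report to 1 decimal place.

P = 27958.1 kW

W = 10 Wi (P80^-0.5 − F80^-0.5)
W = 10·13.3·(1/√103 − 1/√23636) = 10·13.3·(0.092028) = 12.2398 kWh/t
Power = W × throughput = 12.2398 kWh/t × 2284.2 t/h = 27958.1 kW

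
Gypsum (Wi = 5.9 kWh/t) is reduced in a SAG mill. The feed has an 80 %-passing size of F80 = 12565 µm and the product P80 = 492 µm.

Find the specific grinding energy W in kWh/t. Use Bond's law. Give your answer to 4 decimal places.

Bond: W = 10·Wi·(1/√P80 − 1/√F80)
1/√492 = 0.045083;  1/√12565 = 0.008921
W = 10·5.9·(0.045083 − 0.008921) = 2.1336 kWh/t

W = 2.1336 kWh/t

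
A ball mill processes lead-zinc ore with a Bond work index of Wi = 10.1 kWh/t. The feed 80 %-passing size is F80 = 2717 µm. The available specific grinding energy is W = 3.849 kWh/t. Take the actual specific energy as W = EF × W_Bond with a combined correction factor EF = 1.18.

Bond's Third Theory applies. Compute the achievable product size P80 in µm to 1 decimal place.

P80 = 377.3 µm

W = 10 Wi / √P80 − 10 Wi / √F80
W_Bond = W / EF = 3.849 / 1.18 = 3.2619 kWh/t
⇒ 1/√P80 = W_Bond/(10·Wi) + 1/√F80
  = 3.2619/(10·10.1) + 1/√2717 = 0.032296 + 0.019185 = 0.051480
P80 = (1/0.051480)² = 19.4249² = 377.33 µm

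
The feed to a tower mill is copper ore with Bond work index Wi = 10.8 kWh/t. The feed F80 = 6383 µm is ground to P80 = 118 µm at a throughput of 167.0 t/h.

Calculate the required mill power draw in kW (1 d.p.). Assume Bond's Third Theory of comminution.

P = 1434.6 kW

Bond: W = 10·Wi·(1/√P80 − 1/√F80)
W = 10·10.8·(1/√118 − 1/√6383) = 10·10.8·(0.079541) = 8.5904 kWh/t
P_mill = W·ṁ = 8.5904·167.0 = 1434.6 kW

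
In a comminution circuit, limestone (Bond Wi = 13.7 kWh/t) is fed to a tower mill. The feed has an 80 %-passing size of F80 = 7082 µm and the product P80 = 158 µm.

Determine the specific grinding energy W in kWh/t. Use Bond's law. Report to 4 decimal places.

W = 10 Wi (1/√P80 − 1/√F80)  [Bond]
1/√158 = 0.079556;  1/√7082 = 0.011883
W = 10·13.7·(0.079556 − 0.011883) = 9.2712 kWh/t

W = 9.2712 kWh/t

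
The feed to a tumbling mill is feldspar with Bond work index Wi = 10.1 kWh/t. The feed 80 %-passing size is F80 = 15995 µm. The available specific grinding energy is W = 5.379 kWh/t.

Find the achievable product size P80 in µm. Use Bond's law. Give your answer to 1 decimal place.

P80 = 267.3 µm

W_Bond = 10·Wi·(1/√P₈₀ − 1/√F₈₀)
1/√P80 = 1/√F80 + W/(10·Wi)
  = 5.3790/(10·10.1) + 1/√15995 = 0.053257 + 0.007907 = 0.061164
P80 = (1/0.061164)² = 16.3494² = 267.30 µm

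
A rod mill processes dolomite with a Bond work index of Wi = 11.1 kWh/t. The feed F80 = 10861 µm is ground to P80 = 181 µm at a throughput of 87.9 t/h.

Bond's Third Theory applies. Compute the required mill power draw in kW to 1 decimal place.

P = 631.6 kW

Bond:  W = 10 Wi (1/√P − 1/√F)
W = 10·11.1·(1/√181 − 1/√10861) = 10·11.1·(0.064734) = 7.1855 kWh/t
P = W·T = 7.1855·87.9 = 631.6 kW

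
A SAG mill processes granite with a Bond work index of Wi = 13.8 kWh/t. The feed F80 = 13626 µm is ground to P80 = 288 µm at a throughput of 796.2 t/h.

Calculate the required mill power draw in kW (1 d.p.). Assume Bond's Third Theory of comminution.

W = 10·Wi·[P80^(−½) − F80^(−½)]
W = 10·13.8·(1/√288 − 1/√13626) = 10·13.8·(0.050359) = 6.9495 kWh/t
P_mill = W·ṁ = 6.9495·796.2 = 5533.2 kW

P = 5533.2 kW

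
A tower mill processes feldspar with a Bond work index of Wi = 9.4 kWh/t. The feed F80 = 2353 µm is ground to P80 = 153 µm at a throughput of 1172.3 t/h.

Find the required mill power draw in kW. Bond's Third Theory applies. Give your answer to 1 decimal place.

Bond: W = 10·Wi·(1/√P80 − 1/√F80)
W = 10·9.4·(1/√153 − 1/√2353) = 10·9.4·(0.060230) = 5.6616 kWh/t
Mill draw = 5.6616 × 1172.3 = 6637.1 kW

P = 6637.1 kW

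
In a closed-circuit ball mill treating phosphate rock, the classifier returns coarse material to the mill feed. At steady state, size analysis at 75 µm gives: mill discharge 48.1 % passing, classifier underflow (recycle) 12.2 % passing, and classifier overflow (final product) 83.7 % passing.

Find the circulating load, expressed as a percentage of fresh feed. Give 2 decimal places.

Classifier node, passing 75 µm:
Fd + Rd = Ru + Fo ⇒ R/F = (o−d)/(d−u)
r = (83.7 − 48.1)/(48.1 − 12.2) = 35.6/35.9 = 0.9916
CL = 100·r = 99.16 %

CL = 99.16 %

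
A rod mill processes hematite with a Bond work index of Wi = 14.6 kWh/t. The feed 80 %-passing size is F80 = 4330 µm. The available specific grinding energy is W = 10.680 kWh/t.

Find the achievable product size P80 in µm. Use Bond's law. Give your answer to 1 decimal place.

P80 = 128.1 µm

W = 10·Wi·(P80^(-½) − F80^(-½))
1/√P80 = 1/√F80 + W/(10·Wi)
  = 10.6800/(10·14.6) + 1/√4330 = 0.073151 + 0.015197 = 0.088348
P80 = (1/0.088348)² = 11.3189² = 128.12 µm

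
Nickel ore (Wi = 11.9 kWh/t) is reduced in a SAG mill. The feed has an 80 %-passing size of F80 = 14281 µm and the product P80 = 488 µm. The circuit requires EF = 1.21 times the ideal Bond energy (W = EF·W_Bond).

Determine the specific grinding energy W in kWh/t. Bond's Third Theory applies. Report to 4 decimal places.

W = 5.3132 kWh/t

W = 10·Wi·[P80^(−½) − F80^(−½)]
1/√488 = 0.045268;  1/√14281 = 0.008368
W = 10·11.9·(0.045268 − 0.008368) = 4.3911 kWh/t
Corrected W = EF·W_Bond = 1.21·4.3911 = 5.3132 kWh/t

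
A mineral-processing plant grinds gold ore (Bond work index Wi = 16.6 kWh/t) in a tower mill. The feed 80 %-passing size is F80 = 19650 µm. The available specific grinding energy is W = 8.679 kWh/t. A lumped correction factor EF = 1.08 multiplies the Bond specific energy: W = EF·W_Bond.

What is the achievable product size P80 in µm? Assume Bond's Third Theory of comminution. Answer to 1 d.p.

W = 10·Wi·[P80^(−½) − F80^(−½)]
W_Bond = W / EF = 8.679 / 1.08 = 8.0361 kWh/t
⇒ 1/√P80 = W_Bond/(10·Wi) + 1/√F80
  = 8.0361/(10·16.6) + 1/√19650 = 0.048410 + 0.007134 = 0.055544
P80 = (1/0.055544)² = 18.0037² = 324.13 µm

P80 = 324.1 µm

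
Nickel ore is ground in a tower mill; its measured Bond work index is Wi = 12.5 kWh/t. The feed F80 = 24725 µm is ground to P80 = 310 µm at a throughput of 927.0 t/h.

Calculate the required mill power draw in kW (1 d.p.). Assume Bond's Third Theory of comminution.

P = 5844.3 kW

Bond: W = 10·Wi·(1/√P80 − 1/√F80)
W = 10·12.5·(1/√310 − 1/√24725) = 10·12.5·(0.050437) = 6.3046 kWh/t
P = W·T = 6.3046·927.0 = 5844.3 kW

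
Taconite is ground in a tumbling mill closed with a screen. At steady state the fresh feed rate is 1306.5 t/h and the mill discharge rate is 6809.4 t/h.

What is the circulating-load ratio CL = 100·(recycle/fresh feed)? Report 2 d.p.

Steady state: M = F + R.
R = M − F = 6809.4 − 1306.5 = 5502.9 t/h
CL = 100·R/F = 100·5502.9/1306.5 = 421.19 %

CL = 421.19 %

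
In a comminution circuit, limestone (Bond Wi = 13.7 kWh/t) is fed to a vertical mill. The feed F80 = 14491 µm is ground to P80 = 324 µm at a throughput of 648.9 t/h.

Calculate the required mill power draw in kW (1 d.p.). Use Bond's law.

W = 10 Wi (P80^-0.5 − F80^-0.5)
W = 10·13.7·(1/√324 − 1/√14491) = 10·13.7·(0.047248) = 6.4730 kWh/t
P_mill = W·ṁ = 6.4730·648.9 = 4200.4 kW

P = 4200.4 kW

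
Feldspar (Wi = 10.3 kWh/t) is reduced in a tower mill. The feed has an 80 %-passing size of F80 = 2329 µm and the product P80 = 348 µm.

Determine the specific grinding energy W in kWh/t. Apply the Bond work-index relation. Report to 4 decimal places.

W = 10·Wi·[P80^(−½) − F80^(−½)]
1/√348 = 0.053606;  1/√2329 = 0.020721
W = 10·10.3·(0.053606 − 0.020721) = 3.3871 kWh/t

W = 3.3871 kWh/t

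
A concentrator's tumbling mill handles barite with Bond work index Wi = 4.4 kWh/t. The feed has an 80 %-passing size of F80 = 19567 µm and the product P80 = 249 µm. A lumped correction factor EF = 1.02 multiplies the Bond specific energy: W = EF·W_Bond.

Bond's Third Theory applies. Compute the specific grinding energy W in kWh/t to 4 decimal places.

W = 10 Wi / √P80 − 10 Wi / √F80
1/√249 = 0.063372;  1/√19567 = 0.007149
W = 10·4.4·(0.063372 − 0.007149) = 2.4738 kWh/t
W_actual = 1.02 × 2.4738 = 2.5233 kWh/t

W = 2.5233 kWh/t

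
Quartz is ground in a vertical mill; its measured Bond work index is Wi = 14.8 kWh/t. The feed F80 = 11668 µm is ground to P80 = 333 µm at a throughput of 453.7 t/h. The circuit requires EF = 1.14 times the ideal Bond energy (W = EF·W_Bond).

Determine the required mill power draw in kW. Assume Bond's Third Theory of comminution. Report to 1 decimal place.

Bond: W = 10·Wi·(1/√P80 − 1/√F80)
W = 10·14.8·(1/√333 − 1/√11668) = 10·14.8·(0.045542) = 6.7402 kWh/t
With EF = 1.14: W = 6.7402·1.14 = 7.6838 kWh/t
P = W·T = 7.6838·453.7 = 3486.2 kW

P = 3486.2 kW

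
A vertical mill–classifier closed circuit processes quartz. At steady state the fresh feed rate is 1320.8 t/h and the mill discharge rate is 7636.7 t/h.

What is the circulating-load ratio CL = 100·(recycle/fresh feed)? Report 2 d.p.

Discharge = new feed + return, hence
R = M − F = 7636.7 − 1320.8 = 6315.9 t/h
CL = 100·R/F = 100·6315.9/1320.8 = 478.19 %

CL = 478.19 %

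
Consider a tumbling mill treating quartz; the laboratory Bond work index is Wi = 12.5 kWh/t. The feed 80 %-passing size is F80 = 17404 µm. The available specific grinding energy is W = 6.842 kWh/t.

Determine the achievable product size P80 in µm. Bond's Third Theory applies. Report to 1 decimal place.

W = 10 Wi / √P80 − 10 Wi / √F80
1/√P80 = 1/√F80 + W/(10·Wi)
  = 6.8420/(10·12.5) + 1/√17404 = 0.054736 + 0.007580 = 0.062316
P80 = (1/0.062316)² = 16.0472² = 257.51 µm

P80 = 257.5 µm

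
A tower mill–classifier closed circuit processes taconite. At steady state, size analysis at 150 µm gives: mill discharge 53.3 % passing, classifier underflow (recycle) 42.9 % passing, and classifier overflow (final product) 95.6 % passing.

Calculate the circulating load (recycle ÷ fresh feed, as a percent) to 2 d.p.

CL = 406.73 %

Two-product formula at 150 µm:
(1+r)·d = r·u + o ⇒ r = (o−d)/(d−u)
r = (95.6 − 53.3)/(53.3 − 42.9) = 42.3/10.4 = 4.0673
CL = 100·r = 406.73 %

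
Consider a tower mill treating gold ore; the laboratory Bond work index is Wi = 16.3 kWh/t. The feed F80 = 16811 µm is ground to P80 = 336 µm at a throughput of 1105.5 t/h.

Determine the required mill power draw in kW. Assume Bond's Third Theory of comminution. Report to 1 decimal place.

P = 8440.7 kW

Bond:  W = 10 Wi (1/√P − 1/√F)
W = 10·16.3·(1/√336 − 1/√16811) = 10·16.3·(0.046842) = 7.6352 kWh/t
Mill draw = 7.6352 × 1105.5 = 8440.7 kW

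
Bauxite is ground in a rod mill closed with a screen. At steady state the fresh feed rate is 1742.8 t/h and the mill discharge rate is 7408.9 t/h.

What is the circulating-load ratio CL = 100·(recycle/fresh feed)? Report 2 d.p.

CL = 325.11 %

M = F + R at steady state, so:
R = M − F = 7408.9 − 1742.8 = 5666.1 t/h
CL = 100·R/F = 100·5666.1/1742.8 = 325.11 %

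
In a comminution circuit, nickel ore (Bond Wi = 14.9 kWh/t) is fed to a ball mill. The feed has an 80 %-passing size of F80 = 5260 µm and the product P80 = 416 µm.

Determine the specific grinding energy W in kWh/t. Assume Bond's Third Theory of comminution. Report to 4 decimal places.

W = 5.2509 kWh/t

Bond: W = 10·Wi·(1/√P80 − 1/√F80)
1/√416 = 0.049029;  1/√5260 = 0.013788
W = 10·14.9·(0.049029 − 0.013788) = 5.2509 kWh/t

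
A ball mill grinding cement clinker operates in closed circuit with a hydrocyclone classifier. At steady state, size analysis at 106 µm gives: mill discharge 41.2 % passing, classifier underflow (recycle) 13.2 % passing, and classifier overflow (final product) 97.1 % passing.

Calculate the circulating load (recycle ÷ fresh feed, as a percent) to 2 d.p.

Let r = R/F. Size balance at 106 µm:
(1+r)·d = r·u + o ⇒ r = (o−d)/(d−u)
r = (97.1 − 41.2)/(41.2 − 13.2) = 55.9/28.0 = 1.9964
CL = 100·r = 199.64 %

CL = 199.64 %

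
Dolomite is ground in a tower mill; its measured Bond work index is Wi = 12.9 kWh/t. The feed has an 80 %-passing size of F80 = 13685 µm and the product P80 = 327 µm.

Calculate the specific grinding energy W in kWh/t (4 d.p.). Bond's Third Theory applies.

W = 6.0310 kWh/t

Bond: W = 10·Wi·(1/√P80 − 1/√F80)
1/√327 = 0.055300;  1/√13685 = 0.008548
W = 10·12.9·(0.055300 − 0.008548) = 6.0310 kWh/t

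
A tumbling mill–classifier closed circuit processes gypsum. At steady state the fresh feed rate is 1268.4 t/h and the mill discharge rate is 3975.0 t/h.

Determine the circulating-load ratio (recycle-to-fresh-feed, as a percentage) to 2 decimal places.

CL = 213.39 %

Discharge = new feed + return, hence
R = M − F = 3975.0 − 1268.4 = 2706.6 t/h
CL = 100·R/F = 100·2706.6/1268.4 = 213.39 %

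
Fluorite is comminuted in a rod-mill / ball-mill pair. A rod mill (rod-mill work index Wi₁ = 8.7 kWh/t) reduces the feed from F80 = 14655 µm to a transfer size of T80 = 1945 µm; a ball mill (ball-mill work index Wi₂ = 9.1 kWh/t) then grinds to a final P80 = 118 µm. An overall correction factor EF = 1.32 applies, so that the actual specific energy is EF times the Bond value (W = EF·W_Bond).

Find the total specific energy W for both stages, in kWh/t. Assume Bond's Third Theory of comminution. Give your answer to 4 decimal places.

W = 9.9896 kWh/t

W = 10 Wi / √P80 − 10 Wi / √F80
Stage 1 (14655→1945 µm, Wi₁=8.7): W₁ = 10·8.7·(0.022675 − 0.008261) = 1.2540 kWh/t
Stage 2 (1945→118 µm, Wi₂=9.1): W₂ = 10·9.1·(0.092057 − 0.022675) = 6.3138 kWh/t
W = W₁ + W₂ = 1.2540 + 6.3138 = 7.5679 kWh/t
With EF = 1.32: W = 7.5679·1.32 = 9.9896 kWh/t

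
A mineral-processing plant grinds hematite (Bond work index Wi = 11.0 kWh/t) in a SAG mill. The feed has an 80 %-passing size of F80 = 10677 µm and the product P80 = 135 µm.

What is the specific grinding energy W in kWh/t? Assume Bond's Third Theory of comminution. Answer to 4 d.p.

Bond:  W = 10 Wi (1/√P − 1/√F)
1/√135 = 0.086066;  1/√10677 = 0.009678
W = 10·11.0·(0.086066 − 0.009678) = 8.4027 kWh/t

W = 8.4027 kWh/t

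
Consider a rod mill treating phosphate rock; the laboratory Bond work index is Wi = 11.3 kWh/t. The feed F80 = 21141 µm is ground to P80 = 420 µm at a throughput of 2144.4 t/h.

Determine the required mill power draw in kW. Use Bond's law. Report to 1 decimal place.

P = 10157.3 kW

W = 10 Wi (P80^-0.5 − F80^-0.5)
W = 10·11.3·(1/√420 − 1/√21141) = 10·11.3·(0.041917) = 4.7367 kWh/t
Power = W × throughput = 4.7367 kWh/t × 2144.4 t/h = 10157.3 kW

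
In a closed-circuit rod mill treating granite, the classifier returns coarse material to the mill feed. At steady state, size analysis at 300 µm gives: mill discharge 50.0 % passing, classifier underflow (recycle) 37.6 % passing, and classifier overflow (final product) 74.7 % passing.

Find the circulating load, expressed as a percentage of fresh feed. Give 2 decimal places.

CL = 199.19 %

Balance %-passing 300 µm (r = R/F):
(1+r)·d = r·u + o ⇒ r = (o−d)/(d−u)
r = (74.7 − 50.0)/(50.0 − 37.6) = 24.7/12.4 = 1.9919
CL = 100·r = 199.19 %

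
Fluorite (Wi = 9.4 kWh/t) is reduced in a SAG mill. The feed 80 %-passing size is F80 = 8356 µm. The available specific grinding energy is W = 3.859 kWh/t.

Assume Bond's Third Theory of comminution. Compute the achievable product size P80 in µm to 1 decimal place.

W = 10 Wi (1/√P80 − 1/√F80)  [Bond]
⇒ 1/√P80 = W/(10 Wi) + 1/√F80
  = 3.8590/(10·9.4) + 1/√8356 = 0.041053 + 0.010940 = 0.051993
P80 = (1/0.051993)² = 19.2334² = 369.93 µm

P80 = 369.9 µm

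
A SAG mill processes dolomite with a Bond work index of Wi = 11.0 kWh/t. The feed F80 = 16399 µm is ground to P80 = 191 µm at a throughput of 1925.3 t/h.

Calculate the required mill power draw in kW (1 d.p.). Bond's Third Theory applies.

P = 13670.3 kW

W = 10 Wi / √P80 − 10 Wi / √F80
W = 10·11.0·(1/√191 − 1/√16399) = 10·11.0·(0.064549) = 7.1003 kWh/t
Mill draw = 7.1003 × 1925.3 = 13670.3 kW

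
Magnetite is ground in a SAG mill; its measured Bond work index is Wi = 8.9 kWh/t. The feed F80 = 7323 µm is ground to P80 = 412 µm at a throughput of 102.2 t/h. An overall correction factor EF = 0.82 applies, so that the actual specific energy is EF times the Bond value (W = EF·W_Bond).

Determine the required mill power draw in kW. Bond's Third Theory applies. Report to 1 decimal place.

P = 280.3 kW

W = 10 Wi (1/√P80 − 1/√F80)  [Bond]
W = 10·8.9·(1/√412 − 1/√7323) = 10·8.9·(0.037581) = 3.3447 kWh/t
Corrected W = EF·W_Bond = 0.82·3.3447 = 2.7426 kWh/t
Mill draw = 2.7426 × 102.2 = 280.3 kW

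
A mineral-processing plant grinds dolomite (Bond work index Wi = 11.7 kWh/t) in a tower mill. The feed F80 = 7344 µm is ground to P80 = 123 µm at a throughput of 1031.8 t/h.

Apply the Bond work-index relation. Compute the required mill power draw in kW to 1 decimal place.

W = 10·Wi·[P80^(−½) − F80^(−½)]
W = 10·11.7·(1/√123 − 1/√7344) = 10·11.7·(0.078498) = 9.1843 kWh/t
Mill draw = 9.1843 × 1031.8 = 9476.3 kW

P = 9476.3 kW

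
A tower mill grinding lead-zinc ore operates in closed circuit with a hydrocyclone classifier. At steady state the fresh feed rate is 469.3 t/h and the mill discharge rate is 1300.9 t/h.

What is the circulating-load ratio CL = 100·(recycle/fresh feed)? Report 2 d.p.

Steady state: M = F + R.
R = M − F = 1300.9 − 469.3 = 831.6 t/h
CL = 100·R/F = 100·831.6/469.3 = 177.20 %

CL = 177.20 %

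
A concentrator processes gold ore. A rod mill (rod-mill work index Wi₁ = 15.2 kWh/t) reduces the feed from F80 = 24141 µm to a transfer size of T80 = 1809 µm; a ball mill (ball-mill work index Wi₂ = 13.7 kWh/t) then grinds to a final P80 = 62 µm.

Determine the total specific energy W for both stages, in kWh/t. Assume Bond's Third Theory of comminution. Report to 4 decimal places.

W = 16.7734 kWh/t

W = 10 Wi (1/√P80 − 1/√F80)  [Bond]
Stage 1 (24141→1809 µm, Wi₁=15.2): W₁ = 10·15.2·(0.023512 − 0.006436) = 2.5955 kWh/t
Stage 2 (1809→62 µm, Wi₂=13.7): W₂ = 10·13.7·(0.127000 − 0.023512) = 14.1779 kWh/t
W = W₁ + W₂ = 2.5955 + 14.1779 = 16.7734 kWh/t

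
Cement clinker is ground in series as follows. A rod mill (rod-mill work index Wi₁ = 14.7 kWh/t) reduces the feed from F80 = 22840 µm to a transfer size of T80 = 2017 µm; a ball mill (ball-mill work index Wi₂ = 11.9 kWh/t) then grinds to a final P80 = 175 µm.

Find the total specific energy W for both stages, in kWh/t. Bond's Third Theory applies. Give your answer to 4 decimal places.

W = 8.6463 kWh/t

Bond: W = 10·Wi·(1/√P80 − 1/√F80)
Stage 1 (22840→2017 µm, Wi₁=14.7): W₁ = 10·14.7·(0.022266 − 0.006617) = 2.3005 kWh/t
Stage 2 (2017→175 µm, Wi₂=11.9): W₂ = 10·11.9·(0.075593 − 0.022266) = 6.3459 kWh/t
W = W₁ + W₂ = 2.3005 + 6.3459 = 8.6463 kWh/t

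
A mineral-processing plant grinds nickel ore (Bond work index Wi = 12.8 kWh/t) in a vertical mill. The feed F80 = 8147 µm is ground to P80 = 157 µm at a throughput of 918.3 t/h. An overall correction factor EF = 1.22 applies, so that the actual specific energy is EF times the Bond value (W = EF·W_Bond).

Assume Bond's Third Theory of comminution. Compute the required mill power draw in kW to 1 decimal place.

W = 10·Wi·[P80^(−½) − F80^(−½)]
W = 10·12.8·(1/√157 − 1/√8147) = 10·12.8·(0.068730) = 8.7974 kWh/t
Apply correction: 8.7974 × 1.22 = 10.7328 kWh/t
P_mill = W·ṁ = 10.7328·918.3 = 9856.0 kW

P = 9856.0 kW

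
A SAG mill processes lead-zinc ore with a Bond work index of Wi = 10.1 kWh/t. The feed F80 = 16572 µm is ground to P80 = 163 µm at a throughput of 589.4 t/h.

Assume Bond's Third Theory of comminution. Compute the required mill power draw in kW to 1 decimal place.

P = 4200.3 kW

W = 10·Wi·[P80^(−½) − F80^(−½)]
W = 10·10.1·(1/√163 − 1/√16572) = 10·10.1·(0.070558) = 7.1264 kWh/t
P_mill = W·ṁ = 7.1264·589.4 = 4200.3 kW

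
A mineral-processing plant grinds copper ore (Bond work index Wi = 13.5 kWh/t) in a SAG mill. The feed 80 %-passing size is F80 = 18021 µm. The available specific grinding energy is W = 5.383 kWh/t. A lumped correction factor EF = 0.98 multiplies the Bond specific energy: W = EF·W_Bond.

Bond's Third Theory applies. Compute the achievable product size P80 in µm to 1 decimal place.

P80 = 431.6 µm

W = 10·Wi·[P80^(−½) − F80^(−½)]
W_Bond = W / EF = 5.383 / 0.98 = 5.4929 kWh/t
⇒ 1/√P80 = W_Bond/(10·Wi) + 1/√F80
  = 5.4929/(10·13.5) + 1/√18021 = 0.040688 + 0.007449 = 0.048137
P80 = (1/0.048137)² = 20.7740² = 431.56 µm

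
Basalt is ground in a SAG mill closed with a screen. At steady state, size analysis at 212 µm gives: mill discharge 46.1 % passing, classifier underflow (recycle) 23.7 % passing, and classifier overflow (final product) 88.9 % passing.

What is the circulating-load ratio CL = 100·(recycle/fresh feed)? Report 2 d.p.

Let r = R/F. Size balance at 212 µm:
d + r·d = r·u + o → r(d−u) = o−d
r = (88.9 − 46.1)/(46.1 − 23.7) = 42.8/22.4 = 1.9107
CL = 100·r = 191.07 %

CL = 191.07 %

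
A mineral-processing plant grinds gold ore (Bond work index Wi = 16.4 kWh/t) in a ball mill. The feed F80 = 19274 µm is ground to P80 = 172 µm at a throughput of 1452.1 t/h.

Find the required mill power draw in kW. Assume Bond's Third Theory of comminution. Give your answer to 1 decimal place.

W_Bond = 10·Wi·(1/√P₈₀ − 1/√F₈₀)
W = 10·16.4·(1/√172 − 1/√19274) = 10·16.4·(0.069046) = 11.3236 kWh/t
Mill draw = 11.3236 × 1452.1 = 16443.0 kW

P = 16443.0 kW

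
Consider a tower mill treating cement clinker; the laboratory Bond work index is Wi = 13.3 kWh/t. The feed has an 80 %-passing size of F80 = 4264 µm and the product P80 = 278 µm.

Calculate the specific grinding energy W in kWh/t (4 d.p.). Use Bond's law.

W = 5.9400 kWh/t

Bond: W = 10·Wi·(1/√P80 − 1/√F80)
1/√278 = 0.059976;  1/√4264 = 0.015314
W = 10·13.3·(0.059976 − 0.015314) = 5.9400 kWh/t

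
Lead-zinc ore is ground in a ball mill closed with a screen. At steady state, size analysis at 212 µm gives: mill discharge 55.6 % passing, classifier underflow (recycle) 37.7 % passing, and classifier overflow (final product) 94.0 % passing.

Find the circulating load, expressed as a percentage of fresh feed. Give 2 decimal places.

Two-product formula at 212 µm:
r = (o − d)/(d − u)
r = (94.0 − 55.6)/(55.6 − 37.7) = 38.4/17.9 = 2.1453
CL = 100·r = 214.53 %

CL = 214.53 %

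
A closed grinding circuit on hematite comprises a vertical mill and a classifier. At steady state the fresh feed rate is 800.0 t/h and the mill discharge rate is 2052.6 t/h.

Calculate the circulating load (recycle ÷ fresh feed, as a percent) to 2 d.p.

Steady state: M = F + R.
R = M − F = 2052.6 − 800.0 = 1252.6 t/h
CL = 100·R/F = 100·1252.6/800.0 = 156.57 %

CL = 156.57 %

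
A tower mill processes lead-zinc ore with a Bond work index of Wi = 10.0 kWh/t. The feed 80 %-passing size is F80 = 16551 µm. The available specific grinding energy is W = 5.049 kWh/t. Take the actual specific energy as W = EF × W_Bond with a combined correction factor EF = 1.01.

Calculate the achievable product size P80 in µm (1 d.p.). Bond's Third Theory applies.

W = 10·Wi·[P80^(−½) − F80^(−½)]
W_Bond = W / EF = 5.049 / 1.01 = 4.9990 kWh/t
⇒ 1/√P80 = W_Bond/(10 Wi) + 1/√F80
  = 4.9990/(10·10.0) + 1/√16551 = 0.049990 + 0.007773 = 0.057763
P80 = (1/0.057763)² = 17.3121² = 299.71 µm

P80 = 299.7 µm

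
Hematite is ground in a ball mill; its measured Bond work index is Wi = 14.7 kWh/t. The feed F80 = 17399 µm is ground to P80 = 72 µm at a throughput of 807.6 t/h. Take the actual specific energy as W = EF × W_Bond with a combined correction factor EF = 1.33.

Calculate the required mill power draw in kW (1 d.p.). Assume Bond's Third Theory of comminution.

W = 10 Wi (1/√P80 − 1/√F80)  [Bond]
W = 10·14.7·(1/√72 − 1/√17399) = 10·14.7·(0.110270) = 16.2097 kWh/t
Corrected W = EF·W_Bond = 1.33·16.2097 = 21.5589 kWh/t
Mill draw = 21.5589 × 807.6 = 17410.9 kW

P = 17410.9 kW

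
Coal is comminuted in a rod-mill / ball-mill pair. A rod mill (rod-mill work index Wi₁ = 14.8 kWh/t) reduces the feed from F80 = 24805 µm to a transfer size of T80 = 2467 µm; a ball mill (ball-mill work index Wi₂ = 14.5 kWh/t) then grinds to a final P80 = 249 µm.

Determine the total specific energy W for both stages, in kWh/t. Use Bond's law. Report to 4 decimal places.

Bond:  W = 10 Wi (1/√P − 1/√F)
Stage 1 (24805→2467 µm, Wi₁=14.8): W₁ = 10·14.8·(0.020133 − 0.006349) = 2.0400 kWh/t
Stage 2 (2467→249 µm, Wi₂=14.5): W₂ = 10·14.5·(0.063372 − 0.020133) = 6.2697 kWh/t
W = W₁ + W₂ = 2.0400 + 6.2697 = 8.3097 kWh/t

W = 8.3097 kWh/t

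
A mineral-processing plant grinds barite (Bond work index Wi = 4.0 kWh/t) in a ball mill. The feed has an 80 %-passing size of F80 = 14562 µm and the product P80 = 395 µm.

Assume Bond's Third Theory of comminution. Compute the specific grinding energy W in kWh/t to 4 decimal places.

Bond: W = 10·Wi·(1/√P80 − 1/√F80)
1/√395 = 0.050315;  1/√14562 = 0.008287
W = 10·4.0·(0.050315 − 0.008287) = 1.6811 kWh/t

W = 1.6811 kWh/t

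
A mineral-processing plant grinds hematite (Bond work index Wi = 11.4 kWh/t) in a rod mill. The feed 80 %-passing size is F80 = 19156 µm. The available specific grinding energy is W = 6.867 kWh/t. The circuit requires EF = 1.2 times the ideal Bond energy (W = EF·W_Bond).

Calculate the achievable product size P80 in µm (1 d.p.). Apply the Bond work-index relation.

P80 = 303.3 µm

W_Bond = 10·Wi·(1/√P₈₀ − 1/√F₈₀)
W_Bond = W / EF = 6.867 / 1.2 = 5.7225 kWh/t
P80^(−½) = W_Bond/(10 Wi) + F80^(−½)
  = 5.7225/(10·11.4) + 1/√19156 = 0.050197 + 0.007225 = 0.057423
P80 = (1/0.057423)² = 17.4148² = 303.27 µm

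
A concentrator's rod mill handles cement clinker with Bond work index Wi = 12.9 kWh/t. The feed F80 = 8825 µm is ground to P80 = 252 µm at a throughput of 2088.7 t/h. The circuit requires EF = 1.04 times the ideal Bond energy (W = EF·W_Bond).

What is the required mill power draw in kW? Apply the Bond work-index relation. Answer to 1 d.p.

P = 14669.3 kW

Bond:  W = 10 Wi (1/√P − 1/√F)
W = 10·12.9·(1/√252 − 1/√8825) = 10·12.9·(0.052349) = 6.7530 kWh/t
Corrected W = EF·W_Bond = 1.04·6.7530 = 7.0232 kWh/t
Mill draw = 7.0232 × 2088.7 = 14669.3 kW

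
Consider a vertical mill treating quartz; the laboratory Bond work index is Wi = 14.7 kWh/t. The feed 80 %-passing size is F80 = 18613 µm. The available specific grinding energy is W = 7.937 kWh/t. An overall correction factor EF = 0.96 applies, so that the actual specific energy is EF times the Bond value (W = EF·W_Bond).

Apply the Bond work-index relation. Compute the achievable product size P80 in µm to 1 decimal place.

W = 10·Wi·[P80^(−½) − F80^(−½)]
W_Bond = W / EF = 7.937 / 0.96 = 8.2677 kWh/t
P80^-0.5 = F80^-0.5 + W_Bond/(10 Wi)
  = 8.2677/(10·14.7) + 1/√18613 = 0.056243 + 0.007330 = 0.063573
P80 = (1/0.063573)² = 15.7300² = 247.43 µm

P80 = 247.4 µm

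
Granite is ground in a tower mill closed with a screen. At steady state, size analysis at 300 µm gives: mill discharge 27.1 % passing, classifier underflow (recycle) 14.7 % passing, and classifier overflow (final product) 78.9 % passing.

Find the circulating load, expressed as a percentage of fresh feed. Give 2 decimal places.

Classifier node, passing 300 µm:
(1+r)·d = r·u + o ⇒ r = (o−d)/(d−u)
r = (78.9 − 27.1)/(27.1 − 14.7) = 51.8/12.4 = 4.1774
CL = 100·r = 417.74 %

CL = 417.74 %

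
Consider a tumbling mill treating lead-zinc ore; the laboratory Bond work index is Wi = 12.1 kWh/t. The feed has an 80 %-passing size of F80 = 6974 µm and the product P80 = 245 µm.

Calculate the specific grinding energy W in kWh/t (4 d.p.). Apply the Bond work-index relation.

W = 6.2815 kWh/t

W = 10 Wi (P80^-0.5 − F80^-0.5)
1/√245 = 0.063888;  1/√6974 = 0.011975
W = 10·12.1·(0.063888 − 0.011975) = 6.2815 kWh/t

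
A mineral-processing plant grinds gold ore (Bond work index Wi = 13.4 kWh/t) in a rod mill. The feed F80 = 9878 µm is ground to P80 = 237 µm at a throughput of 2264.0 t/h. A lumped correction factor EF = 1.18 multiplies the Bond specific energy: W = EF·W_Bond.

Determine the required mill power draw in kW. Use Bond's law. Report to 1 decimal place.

W = 10 Wi / √P80 − 10 Wi / √F80
W = 10·13.4·(1/√237 − 1/√9878) = 10·13.4·(0.054895) = 7.3560 kWh/t
Apply correction: 7.3560 × 1.18 = 8.6801 kWh/t
Power = W × throughput = 8.6801 kWh/t × 2264.0 t/h = 19651.7 kW

P = 19651.7 kW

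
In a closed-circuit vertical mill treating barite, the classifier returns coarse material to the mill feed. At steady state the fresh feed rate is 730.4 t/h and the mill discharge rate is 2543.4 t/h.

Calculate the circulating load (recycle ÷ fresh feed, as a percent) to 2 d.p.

CL = 248.22 %

Discharge = new feed + return, hence
R = M − F = 2543.4 − 730.4 = 1813.0 t/h
CL = 100·R/F = 100·1813.0/730.4 = 248.22 %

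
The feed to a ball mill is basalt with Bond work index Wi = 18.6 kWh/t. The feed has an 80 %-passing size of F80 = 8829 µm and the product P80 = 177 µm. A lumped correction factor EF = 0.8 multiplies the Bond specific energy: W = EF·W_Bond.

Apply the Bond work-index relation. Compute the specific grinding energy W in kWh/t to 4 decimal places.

Bond: W = 10·Wi·(1/√P80 − 1/√F80)
1/√177 = 0.075165;  1/√8829 = 0.010643
W = 10·18.6·(0.075165 − 0.010643) = 12.0011 kWh/t
With EF = 0.8: W = 12.0011·0.8 = 9.6009 kWh/t

W = 9.6009 kWh/t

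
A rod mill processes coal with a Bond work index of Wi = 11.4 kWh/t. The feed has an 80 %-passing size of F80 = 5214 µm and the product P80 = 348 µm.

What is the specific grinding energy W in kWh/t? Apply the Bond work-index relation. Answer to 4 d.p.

W = 10·Wi·(P80^(-½) − F80^(-½))
1/√348 = 0.053606;  1/√5214 = 0.013849
W = 10·11.4·(0.053606 − 0.013849) = 4.5323 kWh/t

W = 4.5323 kWh/t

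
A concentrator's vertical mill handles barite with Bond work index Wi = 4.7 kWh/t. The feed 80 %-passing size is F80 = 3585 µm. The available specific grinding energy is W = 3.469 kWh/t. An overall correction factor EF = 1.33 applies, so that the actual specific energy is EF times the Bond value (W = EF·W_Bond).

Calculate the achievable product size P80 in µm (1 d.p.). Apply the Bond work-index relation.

P80 = 191.9 µm

Bond: W = 10·Wi·(1/√P80 − 1/√F80)
W_Bond = W / EF = 3.469 / 1.33 = 2.6083 kWh/t
1/√P80 = 1/√F80 + W_Bond/(10·Wi)
  = 2.6083/(10·4.7) + 1/√3585 = 0.055495 + 0.016701 = 0.072197
P80 = (1/0.072197)² = 13.8511² = 191.85 µm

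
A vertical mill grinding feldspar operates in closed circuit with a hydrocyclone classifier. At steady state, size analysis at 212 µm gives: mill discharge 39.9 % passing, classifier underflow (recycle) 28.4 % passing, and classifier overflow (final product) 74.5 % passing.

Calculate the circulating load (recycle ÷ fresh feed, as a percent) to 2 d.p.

Classifier node, passing 212 µm:
(1+r)·d = r·u + o ⇒ r = (o−d)/(d−u)
r = (74.5 − 39.9)/(39.9 − 28.4) = 34.6/11.5 = 3.0087
CL = 100·r = 300.87 %

CL = 300.87 %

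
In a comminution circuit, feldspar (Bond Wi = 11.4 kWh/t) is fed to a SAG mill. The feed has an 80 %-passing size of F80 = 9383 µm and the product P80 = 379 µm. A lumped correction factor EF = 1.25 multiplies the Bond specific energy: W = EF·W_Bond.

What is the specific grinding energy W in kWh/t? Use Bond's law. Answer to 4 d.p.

W = 10 Wi / √P80 − 10 Wi / √F80
1/√379 = 0.051367;  1/√9383 = 0.010324
W = 10·11.4·(0.051367 − 0.010324) = 4.6789 kWh/t
W_actual = 1.25 × 4.6789 = 5.8486 kWh/t

W = 5.8486 kWh/t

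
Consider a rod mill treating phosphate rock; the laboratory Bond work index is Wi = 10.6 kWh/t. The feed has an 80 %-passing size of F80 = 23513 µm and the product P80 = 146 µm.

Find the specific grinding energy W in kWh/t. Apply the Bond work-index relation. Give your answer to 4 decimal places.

W = 8.0813 kWh/t

Bond:  W = 10 Wi (1/√P − 1/√F)
1/√146 = 0.082761;  1/√23513 = 0.006521
W = 10·10.6·(0.082761 − 0.006521) = 8.0813 kWh/t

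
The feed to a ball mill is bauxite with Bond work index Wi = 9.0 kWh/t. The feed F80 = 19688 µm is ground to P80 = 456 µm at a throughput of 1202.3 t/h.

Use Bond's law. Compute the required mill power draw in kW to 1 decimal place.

Bond:  W = 10 Wi (1/√P − 1/√F)
W = 10·9.0·(1/√456 − 1/√19688) = 10·9.0·(0.039702) = 3.5732 kWh/t
P_mill = W·ṁ = 3.5732·1202.3 = 4296.1 kW

P = 4296.1 kW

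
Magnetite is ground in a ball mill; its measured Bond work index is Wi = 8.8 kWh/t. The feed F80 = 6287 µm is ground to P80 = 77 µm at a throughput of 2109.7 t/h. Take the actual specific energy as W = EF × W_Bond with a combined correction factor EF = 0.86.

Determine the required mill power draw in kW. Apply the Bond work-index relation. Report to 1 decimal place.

P = 16181.6 kW

W = 10 Wi / √P80 − 10 Wi / √F80
W = 10·8.8·(1/√77 − 1/√6287) = 10·8.8·(0.101349) = 8.9187 kWh/t
W_actual = 0.86 × 8.9187 = 7.6701 kWh/t
Mill draw = 7.6701 × 2109.7 = 16181.6 kW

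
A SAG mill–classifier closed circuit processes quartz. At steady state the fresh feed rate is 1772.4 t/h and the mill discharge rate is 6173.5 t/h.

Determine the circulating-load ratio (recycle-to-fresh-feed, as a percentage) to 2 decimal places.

CL = 248.31 %

M = F + R at steady state, so:
R = M − F = 6173.5 − 1772.4 = 4401.1 t/h
CL = 100·R/F = 100·4401.1/1772.4 = 248.31 %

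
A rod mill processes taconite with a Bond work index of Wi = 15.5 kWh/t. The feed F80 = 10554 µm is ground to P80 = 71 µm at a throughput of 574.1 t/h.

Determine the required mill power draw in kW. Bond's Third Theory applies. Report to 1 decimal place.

W = 10 Wi / √P80 − 10 Wi / √F80
W = 10·15.5·(1/√71 − 1/√10554) = 10·15.5·(0.108944) = 16.8863 kWh/t
P_mill = W·ṁ = 16.8863·574.1 = 9694.5 kW

P = 9694.5 kW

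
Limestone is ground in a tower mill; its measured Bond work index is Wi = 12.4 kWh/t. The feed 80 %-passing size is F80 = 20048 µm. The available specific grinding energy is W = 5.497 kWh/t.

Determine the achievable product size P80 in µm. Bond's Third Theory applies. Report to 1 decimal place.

P80 = 378.6 µm

Bond:  W = 10 Wi (1/√P − 1/√F)
P80^(−½) = W/(10 Wi) + F80^(−½)
  = 5.4970/(10·12.4) + 1/√20048 = 0.044331 + 0.007063 = 0.051393
P80 = (1/0.051393)² = 19.4578² = 378.61 µm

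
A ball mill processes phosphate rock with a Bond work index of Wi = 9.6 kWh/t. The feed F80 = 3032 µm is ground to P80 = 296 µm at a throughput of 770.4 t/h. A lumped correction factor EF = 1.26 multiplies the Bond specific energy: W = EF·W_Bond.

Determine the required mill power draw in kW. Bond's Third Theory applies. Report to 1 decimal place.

P = 3724.1 kW

W = 10·Wi·(P80^(-½) − F80^(-½))
W = 10·9.6·(1/√296 − 1/√3032) = 10·9.6·(0.039963) = 3.8364 kWh/t
Apply correction: 3.8364 × 1.26 = 4.8339 kWh/t
Mill draw = 4.8339 × 770.4 = 3724.1 kW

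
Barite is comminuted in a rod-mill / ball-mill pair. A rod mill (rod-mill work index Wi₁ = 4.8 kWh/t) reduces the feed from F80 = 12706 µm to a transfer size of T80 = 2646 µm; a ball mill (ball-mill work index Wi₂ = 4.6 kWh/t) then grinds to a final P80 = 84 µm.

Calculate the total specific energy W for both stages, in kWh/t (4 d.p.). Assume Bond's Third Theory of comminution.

Bond:  W = 10 Wi (1/√P − 1/√F)
Stage 1 (12706→2646 µm, Wi₁=4.8): W₁ = 10·4.8·(0.019440 − 0.008871) = 0.5073 kWh/t
Stage 2 (2646→84 µm, Wi₂=4.6): W₂ = 10·4.6·(0.109109 − 0.019440) = 4.1248 kWh/t
W = W₁ + W₂ = 0.5073 + 4.1248 = 4.6321 kWh/t

W = 4.6321 kWh/t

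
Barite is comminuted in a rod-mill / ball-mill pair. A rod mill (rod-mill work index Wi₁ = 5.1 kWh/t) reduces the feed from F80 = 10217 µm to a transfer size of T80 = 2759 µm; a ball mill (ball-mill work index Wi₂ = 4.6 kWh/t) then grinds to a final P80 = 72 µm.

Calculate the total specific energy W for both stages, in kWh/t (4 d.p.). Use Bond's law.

W = 5.0118 kWh/t

W = 10·Wi·[P80^(−½) − F80^(−½)]
Stage 1 (10217→2759 µm, Wi₁=5.1): W₁ = 10·5.1·(0.019038 − 0.009893) = 0.4664 kWh/t
Stage 2 (2759→72 µm, Wi₂=4.6): W₂ = 10·4.6·(0.117851 − 0.019038) = 4.5454 kWh/t
W = W₁ + W₂ = 0.4664 + 4.5454 = 5.0118 kWh/t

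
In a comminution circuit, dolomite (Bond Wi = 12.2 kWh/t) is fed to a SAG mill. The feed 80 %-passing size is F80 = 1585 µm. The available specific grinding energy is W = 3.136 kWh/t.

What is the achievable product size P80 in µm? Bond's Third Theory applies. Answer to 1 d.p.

P80 = 387.2 µm

W = 10 Wi (1/√P80 − 1/√F80)  [Bond]
1/√P80 = 1/√F80 + W/(10·Wi)
  = 3.1360/(10·12.2) + 1/√1585 = 0.025705 + 0.025118 = 0.050823
P80 = (1/0.050823)² = 19.6762² = 387.15 µm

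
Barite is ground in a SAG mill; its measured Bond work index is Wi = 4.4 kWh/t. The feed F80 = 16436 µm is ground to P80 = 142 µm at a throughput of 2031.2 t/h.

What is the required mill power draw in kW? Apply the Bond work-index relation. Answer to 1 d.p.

P = 6802.9 kW

W = 10 Wi (1/√P80 − 1/√F80)  [Bond]
W = 10·4.4·(1/√142 − 1/√16436) = 10·4.4·(0.076118) = 3.3492 kWh/t
P = W·T = 3.3492·2031.2 = 6802.9 kW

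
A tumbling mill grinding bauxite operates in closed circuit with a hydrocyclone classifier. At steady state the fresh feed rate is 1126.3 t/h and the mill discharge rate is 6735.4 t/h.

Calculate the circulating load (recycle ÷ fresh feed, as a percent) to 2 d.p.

CL = 498.01 %

Discharge = new feed + return, hence
R = M − F = 6735.4 − 1126.3 = 5609.1 t/h
CL = 100·R/F = 100·5609.1/1126.3 = 498.01 %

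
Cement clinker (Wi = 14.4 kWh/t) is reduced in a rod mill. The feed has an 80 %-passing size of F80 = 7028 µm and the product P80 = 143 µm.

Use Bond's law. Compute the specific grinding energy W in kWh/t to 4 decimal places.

W_Bond = 10·Wi·(1/√P₈₀ − 1/√F₈₀)
1/√143 = 0.083624;  1/√7028 = 0.011928
W = 10·14.4·(0.083624 − 0.011928) = 10.3242 kWh/t

W = 10.3242 kWh/t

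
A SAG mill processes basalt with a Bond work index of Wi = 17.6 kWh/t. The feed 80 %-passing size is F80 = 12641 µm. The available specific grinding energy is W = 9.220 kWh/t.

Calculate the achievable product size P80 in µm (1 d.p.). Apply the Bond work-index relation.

Bond: W = 10·Wi·(1/√P80 − 1/√F80)
⇒ 1/√P80 = W/(10·Wi) + 1/√F80
  = 9.2200/(10·17.6) + 1/√12641 = 0.052386 + 0.008894 = 0.061281
P80 = (1/0.061281)² = 16.3184² = 266.29 µm

P80 = 266.3 µm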